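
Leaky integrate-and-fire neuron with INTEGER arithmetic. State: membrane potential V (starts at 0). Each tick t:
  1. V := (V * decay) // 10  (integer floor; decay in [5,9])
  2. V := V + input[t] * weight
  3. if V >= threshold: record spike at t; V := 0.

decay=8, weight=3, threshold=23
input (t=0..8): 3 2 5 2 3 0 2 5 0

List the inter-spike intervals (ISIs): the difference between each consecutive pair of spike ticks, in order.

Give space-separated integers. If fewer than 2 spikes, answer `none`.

t=0: input=3 -> V=9
t=1: input=2 -> V=13
t=2: input=5 -> V=0 FIRE
t=3: input=2 -> V=6
t=4: input=3 -> V=13
t=5: input=0 -> V=10
t=6: input=2 -> V=14
t=7: input=5 -> V=0 FIRE
t=8: input=0 -> V=0

Answer: 5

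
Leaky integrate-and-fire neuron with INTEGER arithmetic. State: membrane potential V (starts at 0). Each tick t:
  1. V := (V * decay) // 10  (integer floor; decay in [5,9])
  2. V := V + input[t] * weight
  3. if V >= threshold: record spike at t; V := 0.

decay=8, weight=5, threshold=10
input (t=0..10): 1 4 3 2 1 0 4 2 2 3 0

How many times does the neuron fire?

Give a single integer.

t=0: input=1 -> V=5
t=1: input=4 -> V=0 FIRE
t=2: input=3 -> V=0 FIRE
t=3: input=2 -> V=0 FIRE
t=4: input=1 -> V=5
t=5: input=0 -> V=4
t=6: input=4 -> V=0 FIRE
t=7: input=2 -> V=0 FIRE
t=8: input=2 -> V=0 FIRE
t=9: input=3 -> V=0 FIRE
t=10: input=0 -> V=0

Answer: 7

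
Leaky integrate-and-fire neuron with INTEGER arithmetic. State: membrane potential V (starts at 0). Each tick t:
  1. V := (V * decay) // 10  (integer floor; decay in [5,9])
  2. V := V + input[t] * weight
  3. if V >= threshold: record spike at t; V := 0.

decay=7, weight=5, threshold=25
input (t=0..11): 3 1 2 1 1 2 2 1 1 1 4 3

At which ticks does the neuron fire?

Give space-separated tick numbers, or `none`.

Answer: 6 10

Derivation:
t=0: input=3 -> V=15
t=1: input=1 -> V=15
t=2: input=2 -> V=20
t=3: input=1 -> V=19
t=4: input=1 -> V=18
t=5: input=2 -> V=22
t=6: input=2 -> V=0 FIRE
t=7: input=1 -> V=5
t=8: input=1 -> V=8
t=9: input=1 -> V=10
t=10: input=4 -> V=0 FIRE
t=11: input=3 -> V=15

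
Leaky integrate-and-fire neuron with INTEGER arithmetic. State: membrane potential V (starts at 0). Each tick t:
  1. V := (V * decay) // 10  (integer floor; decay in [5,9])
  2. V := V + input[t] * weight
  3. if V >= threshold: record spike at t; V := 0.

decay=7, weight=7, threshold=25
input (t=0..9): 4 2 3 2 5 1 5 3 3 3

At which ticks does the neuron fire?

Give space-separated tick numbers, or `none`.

t=0: input=4 -> V=0 FIRE
t=1: input=2 -> V=14
t=2: input=3 -> V=0 FIRE
t=3: input=2 -> V=14
t=4: input=5 -> V=0 FIRE
t=5: input=1 -> V=7
t=6: input=5 -> V=0 FIRE
t=7: input=3 -> V=21
t=8: input=3 -> V=0 FIRE
t=9: input=3 -> V=21

Answer: 0 2 4 6 8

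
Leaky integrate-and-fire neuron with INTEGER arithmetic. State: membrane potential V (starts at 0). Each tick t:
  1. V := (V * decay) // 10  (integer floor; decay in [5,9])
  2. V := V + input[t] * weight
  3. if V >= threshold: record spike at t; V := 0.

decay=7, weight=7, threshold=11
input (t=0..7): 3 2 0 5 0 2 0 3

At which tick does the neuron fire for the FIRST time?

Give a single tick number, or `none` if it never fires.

t=0: input=3 -> V=0 FIRE
t=1: input=2 -> V=0 FIRE
t=2: input=0 -> V=0
t=3: input=5 -> V=0 FIRE
t=4: input=0 -> V=0
t=5: input=2 -> V=0 FIRE
t=6: input=0 -> V=0
t=7: input=3 -> V=0 FIRE

Answer: 0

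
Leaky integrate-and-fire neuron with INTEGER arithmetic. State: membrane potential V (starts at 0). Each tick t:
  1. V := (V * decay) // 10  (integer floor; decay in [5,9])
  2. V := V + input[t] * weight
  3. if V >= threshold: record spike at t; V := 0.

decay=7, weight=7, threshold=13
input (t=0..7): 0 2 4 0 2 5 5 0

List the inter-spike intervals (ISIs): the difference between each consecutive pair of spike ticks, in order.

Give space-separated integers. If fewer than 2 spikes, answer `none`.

t=0: input=0 -> V=0
t=1: input=2 -> V=0 FIRE
t=2: input=4 -> V=0 FIRE
t=3: input=0 -> V=0
t=4: input=2 -> V=0 FIRE
t=5: input=5 -> V=0 FIRE
t=6: input=5 -> V=0 FIRE
t=7: input=0 -> V=0

Answer: 1 2 1 1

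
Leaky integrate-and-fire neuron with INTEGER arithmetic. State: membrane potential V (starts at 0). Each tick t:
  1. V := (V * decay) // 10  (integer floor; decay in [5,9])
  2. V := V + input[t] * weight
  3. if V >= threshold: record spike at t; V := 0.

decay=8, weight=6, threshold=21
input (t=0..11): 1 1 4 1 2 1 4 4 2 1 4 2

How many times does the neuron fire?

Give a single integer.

Answer: 4

Derivation:
t=0: input=1 -> V=6
t=1: input=1 -> V=10
t=2: input=4 -> V=0 FIRE
t=3: input=1 -> V=6
t=4: input=2 -> V=16
t=5: input=1 -> V=18
t=6: input=4 -> V=0 FIRE
t=7: input=4 -> V=0 FIRE
t=8: input=2 -> V=12
t=9: input=1 -> V=15
t=10: input=4 -> V=0 FIRE
t=11: input=2 -> V=12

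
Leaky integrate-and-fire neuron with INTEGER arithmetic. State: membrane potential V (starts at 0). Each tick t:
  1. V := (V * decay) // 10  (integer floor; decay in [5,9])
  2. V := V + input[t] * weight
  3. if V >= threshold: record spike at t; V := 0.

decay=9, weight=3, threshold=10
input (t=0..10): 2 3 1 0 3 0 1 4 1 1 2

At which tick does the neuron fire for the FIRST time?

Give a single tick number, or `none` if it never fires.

Answer: 1

Derivation:
t=0: input=2 -> V=6
t=1: input=3 -> V=0 FIRE
t=2: input=1 -> V=3
t=3: input=0 -> V=2
t=4: input=3 -> V=0 FIRE
t=5: input=0 -> V=0
t=6: input=1 -> V=3
t=7: input=4 -> V=0 FIRE
t=8: input=1 -> V=3
t=9: input=1 -> V=5
t=10: input=2 -> V=0 FIRE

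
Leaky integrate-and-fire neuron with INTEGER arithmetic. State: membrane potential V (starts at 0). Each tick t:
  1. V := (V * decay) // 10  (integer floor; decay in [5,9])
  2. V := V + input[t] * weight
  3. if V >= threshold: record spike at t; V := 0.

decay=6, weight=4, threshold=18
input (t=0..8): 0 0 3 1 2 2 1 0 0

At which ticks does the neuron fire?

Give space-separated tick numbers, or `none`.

Answer: none

Derivation:
t=0: input=0 -> V=0
t=1: input=0 -> V=0
t=2: input=3 -> V=12
t=3: input=1 -> V=11
t=4: input=2 -> V=14
t=5: input=2 -> V=16
t=6: input=1 -> V=13
t=7: input=0 -> V=7
t=8: input=0 -> V=4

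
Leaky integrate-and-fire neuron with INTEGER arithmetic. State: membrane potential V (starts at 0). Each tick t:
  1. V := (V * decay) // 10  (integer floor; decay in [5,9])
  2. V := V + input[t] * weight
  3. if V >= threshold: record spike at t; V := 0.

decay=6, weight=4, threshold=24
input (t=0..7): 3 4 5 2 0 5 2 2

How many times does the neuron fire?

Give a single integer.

Answer: 1

Derivation:
t=0: input=3 -> V=12
t=1: input=4 -> V=23
t=2: input=5 -> V=0 FIRE
t=3: input=2 -> V=8
t=4: input=0 -> V=4
t=5: input=5 -> V=22
t=6: input=2 -> V=21
t=7: input=2 -> V=20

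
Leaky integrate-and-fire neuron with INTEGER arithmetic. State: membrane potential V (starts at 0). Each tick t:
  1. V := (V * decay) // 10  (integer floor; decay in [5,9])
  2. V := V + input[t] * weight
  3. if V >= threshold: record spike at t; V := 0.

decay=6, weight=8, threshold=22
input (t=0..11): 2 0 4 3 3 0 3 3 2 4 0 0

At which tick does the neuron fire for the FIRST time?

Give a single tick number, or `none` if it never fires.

Answer: 2

Derivation:
t=0: input=2 -> V=16
t=1: input=0 -> V=9
t=2: input=4 -> V=0 FIRE
t=3: input=3 -> V=0 FIRE
t=4: input=3 -> V=0 FIRE
t=5: input=0 -> V=0
t=6: input=3 -> V=0 FIRE
t=7: input=3 -> V=0 FIRE
t=8: input=2 -> V=16
t=9: input=4 -> V=0 FIRE
t=10: input=0 -> V=0
t=11: input=0 -> V=0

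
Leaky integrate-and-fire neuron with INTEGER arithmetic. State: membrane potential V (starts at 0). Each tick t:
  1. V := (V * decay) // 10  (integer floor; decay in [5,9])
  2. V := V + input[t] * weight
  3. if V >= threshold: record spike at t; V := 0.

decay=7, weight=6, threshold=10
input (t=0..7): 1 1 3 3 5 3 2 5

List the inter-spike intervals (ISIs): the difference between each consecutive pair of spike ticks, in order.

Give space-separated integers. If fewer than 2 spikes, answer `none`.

Answer: 1 1 1 1 1 1

Derivation:
t=0: input=1 -> V=6
t=1: input=1 -> V=0 FIRE
t=2: input=3 -> V=0 FIRE
t=3: input=3 -> V=0 FIRE
t=4: input=5 -> V=0 FIRE
t=5: input=3 -> V=0 FIRE
t=6: input=2 -> V=0 FIRE
t=7: input=5 -> V=0 FIRE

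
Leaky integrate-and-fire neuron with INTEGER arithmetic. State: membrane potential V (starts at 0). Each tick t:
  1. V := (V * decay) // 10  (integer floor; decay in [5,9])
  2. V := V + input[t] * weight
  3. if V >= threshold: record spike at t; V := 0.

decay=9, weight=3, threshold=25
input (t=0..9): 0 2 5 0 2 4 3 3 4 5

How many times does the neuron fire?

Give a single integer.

Answer: 2

Derivation:
t=0: input=0 -> V=0
t=1: input=2 -> V=6
t=2: input=5 -> V=20
t=3: input=0 -> V=18
t=4: input=2 -> V=22
t=5: input=4 -> V=0 FIRE
t=6: input=3 -> V=9
t=7: input=3 -> V=17
t=8: input=4 -> V=0 FIRE
t=9: input=5 -> V=15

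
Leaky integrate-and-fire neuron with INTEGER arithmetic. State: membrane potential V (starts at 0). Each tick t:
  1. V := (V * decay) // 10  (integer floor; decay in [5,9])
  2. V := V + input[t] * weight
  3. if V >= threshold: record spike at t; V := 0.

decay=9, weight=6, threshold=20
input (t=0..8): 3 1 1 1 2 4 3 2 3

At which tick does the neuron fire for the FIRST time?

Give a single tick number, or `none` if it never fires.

t=0: input=3 -> V=18
t=1: input=1 -> V=0 FIRE
t=2: input=1 -> V=6
t=3: input=1 -> V=11
t=4: input=2 -> V=0 FIRE
t=5: input=4 -> V=0 FIRE
t=6: input=3 -> V=18
t=7: input=2 -> V=0 FIRE
t=8: input=3 -> V=18

Answer: 1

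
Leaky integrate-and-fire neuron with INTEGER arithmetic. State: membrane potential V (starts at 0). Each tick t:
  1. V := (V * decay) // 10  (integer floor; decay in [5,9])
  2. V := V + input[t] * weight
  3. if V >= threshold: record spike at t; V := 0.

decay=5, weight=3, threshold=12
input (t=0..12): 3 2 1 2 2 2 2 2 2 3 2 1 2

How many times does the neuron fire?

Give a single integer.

Answer: 1

Derivation:
t=0: input=3 -> V=9
t=1: input=2 -> V=10
t=2: input=1 -> V=8
t=3: input=2 -> V=10
t=4: input=2 -> V=11
t=5: input=2 -> V=11
t=6: input=2 -> V=11
t=7: input=2 -> V=11
t=8: input=2 -> V=11
t=9: input=3 -> V=0 FIRE
t=10: input=2 -> V=6
t=11: input=1 -> V=6
t=12: input=2 -> V=9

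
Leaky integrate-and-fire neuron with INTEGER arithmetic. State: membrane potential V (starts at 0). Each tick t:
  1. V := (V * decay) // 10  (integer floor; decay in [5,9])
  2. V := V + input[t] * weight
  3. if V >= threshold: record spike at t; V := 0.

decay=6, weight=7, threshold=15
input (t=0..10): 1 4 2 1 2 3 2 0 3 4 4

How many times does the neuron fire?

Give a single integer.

t=0: input=1 -> V=7
t=1: input=4 -> V=0 FIRE
t=2: input=2 -> V=14
t=3: input=1 -> V=0 FIRE
t=4: input=2 -> V=14
t=5: input=3 -> V=0 FIRE
t=6: input=2 -> V=14
t=7: input=0 -> V=8
t=8: input=3 -> V=0 FIRE
t=9: input=4 -> V=0 FIRE
t=10: input=4 -> V=0 FIRE

Answer: 6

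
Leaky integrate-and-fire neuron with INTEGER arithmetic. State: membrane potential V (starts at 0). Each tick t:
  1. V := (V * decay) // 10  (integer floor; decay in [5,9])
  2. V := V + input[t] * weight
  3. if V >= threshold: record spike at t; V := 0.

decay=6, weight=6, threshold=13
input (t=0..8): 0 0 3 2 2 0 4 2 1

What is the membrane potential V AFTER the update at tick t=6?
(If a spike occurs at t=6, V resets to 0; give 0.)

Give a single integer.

t=0: input=0 -> V=0
t=1: input=0 -> V=0
t=2: input=3 -> V=0 FIRE
t=3: input=2 -> V=12
t=4: input=2 -> V=0 FIRE
t=5: input=0 -> V=0
t=6: input=4 -> V=0 FIRE
t=7: input=2 -> V=12
t=8: input=1 -> V=0 FIRE

Answer: 0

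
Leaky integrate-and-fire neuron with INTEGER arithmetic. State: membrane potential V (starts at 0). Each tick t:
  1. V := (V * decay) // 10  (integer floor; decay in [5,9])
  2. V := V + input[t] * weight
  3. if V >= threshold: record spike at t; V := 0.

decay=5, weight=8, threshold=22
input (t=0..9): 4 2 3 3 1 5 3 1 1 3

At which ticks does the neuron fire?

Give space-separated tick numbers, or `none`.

t=0: input=4 -> V=0 FIRE
t=1: input=2 -> V=16
t=2: input=3 -> V=0 FIRE
t=3: input=3 -> V=0 FIRE
t=4: input=1 -> V=8
t=5: input=5 -> V=0 FIRE
t=6: input=3 -> V=0 FIRE
t=7: input=1 -> V=8
t=8: input=1 -> V=12
t=9: input=3 -> V=0 FIRE

Answer: 0 2 3 5 6 9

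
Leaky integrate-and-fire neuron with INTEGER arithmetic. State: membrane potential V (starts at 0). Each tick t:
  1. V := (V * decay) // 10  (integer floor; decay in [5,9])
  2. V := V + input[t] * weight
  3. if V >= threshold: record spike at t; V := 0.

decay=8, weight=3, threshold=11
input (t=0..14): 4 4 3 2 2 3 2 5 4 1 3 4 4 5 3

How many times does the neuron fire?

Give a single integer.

Answer: 10

Derivation:
t=0: input=4 -> V=0 FIRE
t=1: input=4 -> V=0 FIRE
t=2: input=3 -> V=9
t=3: input=2 -> V=0 FIRE
t=4: input=2 -> V=6
t=5: input=3 -> V=0 FIRE
t=6: input=2 -> V=6
t=7: input=5 -> V=0 FIRE
t=8: input=4 -> V=0 FIRE
t=9: input=1 -> V=3
t=10: input=3 -> V=0 FIRE
t=11: input=4 -> V=0 FIRE
t=12: input=4 -> V=0 FIRE
t=13: input=5 -> V=0 FIRE
t=14: input=3 -> V=9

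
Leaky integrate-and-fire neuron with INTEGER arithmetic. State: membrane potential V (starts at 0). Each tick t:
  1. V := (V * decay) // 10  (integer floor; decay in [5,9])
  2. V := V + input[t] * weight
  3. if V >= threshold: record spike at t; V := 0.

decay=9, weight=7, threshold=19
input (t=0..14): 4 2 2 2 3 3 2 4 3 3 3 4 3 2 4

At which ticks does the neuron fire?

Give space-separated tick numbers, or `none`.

Answer: 0 2 4 5 7 8 9 10 11 12 14

Derivation:
t=0: input=4 -> V=0 FIRE
t=1: input=2 -> V=14
t=2: input=2 -> V=0 FIRE
t=3: input=2 -> V=14
t=4: input=3 -> V=0 FIRE
t=5: input=3 -> V=0 FIRE
t=6: input=2 -> V=14
t=7: input=4 -> V=0 FIRE
t=8: input=3 -> V=0 FIRE
t=9: input=3 -> V=0 FIRE
t=10: input=3 -> V=0 FIRE
t=11: input=4 -> V=0 FIRE
t=12: input=3 -> V=0 FIRE
t=13: input=2 -> V=14
t=14: input=4 -> V=0 FIRE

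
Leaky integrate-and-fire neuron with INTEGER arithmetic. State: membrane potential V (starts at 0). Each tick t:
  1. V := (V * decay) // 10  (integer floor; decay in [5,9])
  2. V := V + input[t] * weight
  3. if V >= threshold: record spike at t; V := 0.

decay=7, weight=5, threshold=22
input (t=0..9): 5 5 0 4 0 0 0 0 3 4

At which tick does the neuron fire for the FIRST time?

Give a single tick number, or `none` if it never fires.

t=0: input=5 -> V=0 FIRE
t=1: input=5 -> V=0 FIRE
t=2: input=0 -> V=0
t=3: input=4 -> V=20
t=4: input=0 -> V=14
t=5: input=0 -> V=9
t=6: input=0 -> V=6
t=7: input=0 -> V=4
t=8: input=3 -> V=17
t=9: input=4 -> V=0 FIRE

Answer: 0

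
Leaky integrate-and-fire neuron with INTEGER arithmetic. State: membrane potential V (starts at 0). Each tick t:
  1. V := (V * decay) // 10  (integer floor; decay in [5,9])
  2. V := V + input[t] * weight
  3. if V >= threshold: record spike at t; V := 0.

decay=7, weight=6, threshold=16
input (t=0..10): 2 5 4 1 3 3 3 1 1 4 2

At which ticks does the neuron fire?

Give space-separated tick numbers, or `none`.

t=0: input=2 -> V=12
t=1: input=5 -> V=0 FIRE
t=2: input=4 -> V=0 FIRE
t=3: input=1 -> V=6
t=4: input=3 -> V=0 FIRE
t=5: input=3 -> V=0 FIRE
t=6: input=3 -> V=0 FIRE
t=7: input=1 -> V=6
t=8: input=1 -> V=10
t=9: input=4 -> V=0 FIRE
t=10: input=2 -> V=12

Answer: 1 2 4 5 6 9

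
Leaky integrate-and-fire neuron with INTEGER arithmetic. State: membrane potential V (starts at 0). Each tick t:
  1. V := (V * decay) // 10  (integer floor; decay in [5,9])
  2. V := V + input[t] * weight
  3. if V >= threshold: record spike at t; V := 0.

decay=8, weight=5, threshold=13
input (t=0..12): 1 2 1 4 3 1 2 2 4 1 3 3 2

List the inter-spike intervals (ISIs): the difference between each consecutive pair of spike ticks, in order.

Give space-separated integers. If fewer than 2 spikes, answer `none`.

Answer: 2 1 2 2 2 1

Derivation:
t=0: input=1 -> V=5
t=1: input=2 -> V=0 FIRE
t=2: input=1 -> V=5
t=3: input=4 -> V=0 FIRE
t=4: input=3 -> V=0 FIRE
t=5: input=1 -> V=5
t=6: input=2 -> V=0 FIRE
t=7: input=2 -> V=10
t=8: input=4 -> V=0 FIRE
t=9: input=1 -> V=5
t=10: input=3 -> V=0 FIRE
t=11: input=3 -> V=0 FIRE
t=12: input=2 -> V=10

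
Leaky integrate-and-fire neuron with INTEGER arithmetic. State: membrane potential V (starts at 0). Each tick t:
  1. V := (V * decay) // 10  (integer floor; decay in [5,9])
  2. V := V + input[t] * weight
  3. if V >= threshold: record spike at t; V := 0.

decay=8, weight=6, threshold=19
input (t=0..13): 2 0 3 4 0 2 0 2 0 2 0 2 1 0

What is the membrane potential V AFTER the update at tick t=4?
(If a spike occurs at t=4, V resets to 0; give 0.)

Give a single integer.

Answer: 0

Derivation:
t=0: input=2 -> V=12
t=1: input=0 -> V=9
t=2: input=3 -> V=0 FIRE
t=3: input=4 -> V=0 FIRE
t=4: input=0 -> V=0
t=5: input=2 -> V=12
t=6: input=0 -> V=9
t=7: input=2 -> V=0 FIRE
t=8: input=0 -> V=0
t=9: input=2 -> V=12
t=10: input=0 -> V=9
t=11: input=2 -> V=0 FIRE
t=12: input=1 -> V=6
t=13: input=0 -> V=4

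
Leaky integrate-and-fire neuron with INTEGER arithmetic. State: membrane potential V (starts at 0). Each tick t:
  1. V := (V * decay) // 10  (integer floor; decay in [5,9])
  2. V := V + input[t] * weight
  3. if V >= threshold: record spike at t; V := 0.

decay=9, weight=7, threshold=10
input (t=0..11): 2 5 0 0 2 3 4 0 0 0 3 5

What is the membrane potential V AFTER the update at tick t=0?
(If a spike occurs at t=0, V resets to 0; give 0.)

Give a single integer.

t=0: input=2 -> V=0 FIRE
t=1: input=5 -> V=0 FIRE
t=2: input=0 -> V=0
t=3: input=0 -> V=0
t=4: input=2 -> V=0 FIRE
t=5: input=3 -> V=0 FIRE
t=6: input=4 -> V=0 FIRE
t=7: input=0 -> V=0
t=8: input=0 -> V=0
t=9: input=0 -> V=0
t=10: input=3 -> V=0 FIRE
t=11: input=5 -> V=0 FIRE

Answer: 0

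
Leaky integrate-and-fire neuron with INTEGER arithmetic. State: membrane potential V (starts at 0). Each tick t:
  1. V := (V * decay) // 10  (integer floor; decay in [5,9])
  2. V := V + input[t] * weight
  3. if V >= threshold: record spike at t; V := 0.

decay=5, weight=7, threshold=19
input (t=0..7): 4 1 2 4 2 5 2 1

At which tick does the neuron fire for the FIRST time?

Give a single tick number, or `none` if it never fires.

t=0: input=4 -> V=0 FIRE
t=1: input=1 -> V=7
t=2: input=2 -> V=17
t=3: input=4 -> V=0 FIRE
t=4: input=2 -> V=14
t=5: input=5 -> V=0 FIRE
t=6: input=2 -> V=14
t=7: input=1 -> V=14

Answer: 0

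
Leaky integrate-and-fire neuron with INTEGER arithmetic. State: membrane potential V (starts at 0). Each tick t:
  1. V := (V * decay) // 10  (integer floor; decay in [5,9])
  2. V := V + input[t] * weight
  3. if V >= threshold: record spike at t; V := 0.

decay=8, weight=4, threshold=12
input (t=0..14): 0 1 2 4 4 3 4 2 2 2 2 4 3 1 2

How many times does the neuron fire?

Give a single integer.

Answer: 8

Derivation:
t=0: input=0 -> V=0
t=1: input=1 -> V=4
t=2: input=2 -> V=11
t=3: input=4 -> V=0 FIRE
t=4: input=4 -> V=0 FIRE
t=5: input=3 -> V=0 FIRE
t=6: input=4 -> V=0 FIRE
t=7: input=2 -> V=8
t=8: input=2 -> V=0 FIRE
t=9: input=2 -> V=8
t=10: input=2 -> V=0 FIRE
t=11: input=4 -> V=0 FIRE
t=12: input=3 -> V=0 FIRE
t=13: input=1 -> V=4
t=14: input=2 -> V=11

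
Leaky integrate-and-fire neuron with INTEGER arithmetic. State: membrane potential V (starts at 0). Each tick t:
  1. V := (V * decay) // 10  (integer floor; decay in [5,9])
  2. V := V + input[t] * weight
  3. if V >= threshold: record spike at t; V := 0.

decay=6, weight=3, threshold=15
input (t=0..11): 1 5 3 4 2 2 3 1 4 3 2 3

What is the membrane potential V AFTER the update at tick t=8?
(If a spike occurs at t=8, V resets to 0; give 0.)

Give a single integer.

t=0: input=1 -> V=3
t=1: input=5 -> V=0 FIRE
t=2: input=3 -> V=9
t=3: input=4 -> V=0 FIRE
t=4: input=2 -> V=6
t=5: input=2 -> V=9
t=6: input=3 -> V=14
t=7: input=1 -> V=11
t=8: input=4 -> V=0 FIRE
t=9: input=3 -> V=9
t=10: input=2 -> V=11
t=11: input=3 -> V=0 FIRE

Answer: 0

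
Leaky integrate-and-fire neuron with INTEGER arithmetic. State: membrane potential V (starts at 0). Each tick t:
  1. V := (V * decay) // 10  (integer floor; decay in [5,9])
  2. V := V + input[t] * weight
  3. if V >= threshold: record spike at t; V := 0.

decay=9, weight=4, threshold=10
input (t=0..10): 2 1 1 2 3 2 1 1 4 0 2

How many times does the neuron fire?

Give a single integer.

t=0: input=2 -> V=8
t=1: input=1 -> V=0 FIRE
t=2: input=1 -> V=4
t=3: input=2 -> V=0 FIRE
t=4: input=3 -> V=0 FIRE
t=5: input=2 -> V=8
t=6: input=1 -> V=0 FIRE
t=7: input=1 -> V=4
t=8: input=4 -> V=0 FIRE
t=9: input=0 -> V=0
t=10: input=2 -> V=8

Answer: 5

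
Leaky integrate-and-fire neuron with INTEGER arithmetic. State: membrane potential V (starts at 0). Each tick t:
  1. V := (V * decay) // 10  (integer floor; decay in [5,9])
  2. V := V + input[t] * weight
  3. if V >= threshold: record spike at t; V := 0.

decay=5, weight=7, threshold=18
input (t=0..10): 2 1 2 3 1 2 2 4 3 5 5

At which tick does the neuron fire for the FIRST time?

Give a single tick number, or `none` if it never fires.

t=0: input=2 -> V=14
t=1: input=1 -> V=14
t=2: input=2 -> V=0 FIRE
t=3: input=3 -> V=0 FIRE
t=4: input=1 -> V=7
t=5: input=2 -> V=17
t=6: input=2 -> V=0 FIRE
t=7: input=4 -> V=0 FIRE
t=8: input=3 -> V=0 FIRE
t=9: input=5 -> V=0 FIRE
t=10: input=5 -> V=0 FIRE

Answer: 2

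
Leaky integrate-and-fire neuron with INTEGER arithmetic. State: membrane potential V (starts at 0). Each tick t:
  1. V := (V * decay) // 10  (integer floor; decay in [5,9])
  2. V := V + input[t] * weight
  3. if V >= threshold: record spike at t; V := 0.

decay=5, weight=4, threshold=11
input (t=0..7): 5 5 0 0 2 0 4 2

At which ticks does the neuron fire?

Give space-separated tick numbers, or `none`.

t=0: input=5 -> V=0 FIRE
t=1: input=5 -> V=0 FIRE
t=2: input=0 -> V=0
t=3: input=0 -> V=0
t=4: input=2 -> V=8
t=5: input=0 -> V=4
t=6: input=4 -> V=0 FIRE
t=7: input=2 -> V=8

Answer: 0 1 6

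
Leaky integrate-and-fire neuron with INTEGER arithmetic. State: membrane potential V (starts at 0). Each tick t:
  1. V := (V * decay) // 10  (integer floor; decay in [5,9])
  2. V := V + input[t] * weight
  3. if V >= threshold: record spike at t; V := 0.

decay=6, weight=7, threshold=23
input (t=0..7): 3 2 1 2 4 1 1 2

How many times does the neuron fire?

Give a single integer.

Answer: 2

Derivation:
t=0: input=3 -> V=21
t=1: input=2 -> V=0 FIRE
t=2: input=1 -> V=7
t=3: input=2 -> V=18
t=4: input=4 -> V=0 FIRE
t=5: input=1 -> V=7
t=6: input=1 -> V=11
t=7: input=2 -> V=20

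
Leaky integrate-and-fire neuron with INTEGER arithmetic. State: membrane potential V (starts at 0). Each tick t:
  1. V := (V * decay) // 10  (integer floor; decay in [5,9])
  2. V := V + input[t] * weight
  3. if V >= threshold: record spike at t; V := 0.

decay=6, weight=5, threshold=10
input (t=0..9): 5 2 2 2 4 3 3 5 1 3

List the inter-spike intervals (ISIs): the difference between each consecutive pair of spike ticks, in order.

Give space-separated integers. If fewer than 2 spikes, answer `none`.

t=0: input=5 -> V=0 FIRE
t=1: input=2 -> V=0 FIRE
t=2: input=2 -> V=0 FIRE
t=3: input=2 -> V=0 FIRE
t=4: input=4 -> V=0 FIRE
t=5: input=3 -> V=0 FIRE
t=6: input=3 -> V=0 FIRE
t=7: input=5 -> V=0 FIRE
t=8: input=1 -> V=5
t=9: input=3 -> V=0 FIRE

Answer: 1 1 1 1 1 1 1 2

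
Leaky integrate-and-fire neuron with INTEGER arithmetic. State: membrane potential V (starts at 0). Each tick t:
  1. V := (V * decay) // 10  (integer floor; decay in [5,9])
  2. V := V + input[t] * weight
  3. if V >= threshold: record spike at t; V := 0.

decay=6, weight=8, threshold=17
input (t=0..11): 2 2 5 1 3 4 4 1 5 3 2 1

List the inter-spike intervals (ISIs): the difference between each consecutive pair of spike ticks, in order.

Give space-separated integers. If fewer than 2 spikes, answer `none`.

t=0: input=2 -> V=16
t=1: input=2 -> V=0 FIRE
t=2: input=5 -> V=0 FIRE
t=3: input=1 -> V=8
t=4: input=3 -> V=0 FIRE
t=5: input=4 -> V=0 FIRE
t=6: input=4 -> V=0 FIRE
t=7: input=1 -> V=8
t=8: input=5 -> V=0 FIRE
t=9: input=3 -> V=0 FIRE
t=10: input=2 -> V=16
t=11: input=1 -> V=0 FIRE

Answer: 1 2 1 1 2 1 2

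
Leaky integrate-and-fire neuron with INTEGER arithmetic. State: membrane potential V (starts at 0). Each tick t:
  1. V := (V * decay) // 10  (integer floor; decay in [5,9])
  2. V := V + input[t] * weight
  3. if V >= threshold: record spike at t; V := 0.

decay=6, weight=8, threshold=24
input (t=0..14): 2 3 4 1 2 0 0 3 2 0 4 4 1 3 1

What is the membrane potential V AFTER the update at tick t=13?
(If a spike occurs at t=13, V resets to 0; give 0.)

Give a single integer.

Answer: 0

Derivation:
t=0: input=2 -> V=16
t=1: input=3 -> V=0 FIRE
t=2: input=4 -> V=0 FIRE
t=3: input=1 -> V=8
t=4: input=2 -> V=20
t=5: input=0 -> V=12
t=6: input=0 -> V=7
t=7: input=3 -> V=0 FIRE
t=8: input=2 -> V=16
t=9: input=0 -> V=9
t=10: input=4 -> V=0 FIRE
t=11: input=4 -> V=0 FIRE
t=12: input=1 -> V=8
t=13: input=3 -> V=0 FIRE
t=14: input=1 -> V=8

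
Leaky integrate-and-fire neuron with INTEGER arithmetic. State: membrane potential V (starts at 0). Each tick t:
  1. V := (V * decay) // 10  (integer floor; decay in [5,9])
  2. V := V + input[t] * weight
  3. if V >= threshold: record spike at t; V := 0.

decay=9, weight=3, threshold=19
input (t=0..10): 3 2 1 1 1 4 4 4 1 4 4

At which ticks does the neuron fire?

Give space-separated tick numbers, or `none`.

t=0: input=3 -> V=9
t=1: input=2 -> V=14
t=2: input=1 -> V=15
t=3: input=1 -> V=16
t=4: input=1 -> V=17
t=5: input=4 -> V=0 FIRE
t=6: input=4 -> V=12
t=7: input=4 -> V=0 FIRE
t=8: input=1 -> V=3
t=9: input=4 -> V=14
t=10: input=4 -> V=0 FIRE

Answer: 5 7 10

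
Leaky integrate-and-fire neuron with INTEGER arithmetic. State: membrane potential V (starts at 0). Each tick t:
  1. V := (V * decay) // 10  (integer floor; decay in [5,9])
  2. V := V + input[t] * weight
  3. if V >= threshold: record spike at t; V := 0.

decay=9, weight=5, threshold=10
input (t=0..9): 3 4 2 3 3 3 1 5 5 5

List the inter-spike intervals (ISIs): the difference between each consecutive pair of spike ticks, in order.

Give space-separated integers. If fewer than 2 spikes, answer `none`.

Answer: 1 1 1 1 1 2 1 1

Derivation:
t=0: input=3 -> V=0 FIRE
t=1: input=4 -> V=0 FIRE
t=2: input=2 -> V=0 FIRE
t=3: input=3 -> V=0 FIRE
t=4: input=3 -> V=0 FIRE
t=5: input=3 -> V=0 FIRE
t=6: input=1 -> V=5
t=7: input=5 -> V=0 FIRE
t=8: input=5 -> V=0 FIRE
t=9: input=5 -> V=0 FIRE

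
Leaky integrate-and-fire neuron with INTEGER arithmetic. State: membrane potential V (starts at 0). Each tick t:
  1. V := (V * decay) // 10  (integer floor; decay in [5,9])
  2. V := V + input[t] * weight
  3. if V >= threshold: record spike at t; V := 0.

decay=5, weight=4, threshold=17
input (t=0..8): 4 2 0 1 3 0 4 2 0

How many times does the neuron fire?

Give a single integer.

t=0: input=4 -> V=16
t=1: input=2 -> V=16
t=2: input=0 -> V=8
t=3: input=1 -> V=8
t=4: input=3 -> V=16
t=5: input=0 -> V=8
t=6: input=4 -> V=0 FIRE
t=7: input=2 -> V=8
t=8: input=0 -> V=4

Answer: 1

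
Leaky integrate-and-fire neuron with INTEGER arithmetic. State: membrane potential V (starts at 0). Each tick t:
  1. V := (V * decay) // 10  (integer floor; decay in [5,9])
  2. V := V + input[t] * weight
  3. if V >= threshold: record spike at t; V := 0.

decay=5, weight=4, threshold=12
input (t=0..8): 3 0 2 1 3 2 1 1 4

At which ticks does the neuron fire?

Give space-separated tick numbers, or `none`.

t=0: input=3 -> V=0 FIRE
t=1: input=0 -> V=0
t=2: input=2 -> V=8
t=3: input=1 -> V=8
t=4: input=3 -> V=0 FIRE
t=5: input=2 -> V=8
t=6: input=1 -> V=8
t=7: input=1 -> V=8
t=8: input=4 -> V=0 FIRE

Answer: 0 4 8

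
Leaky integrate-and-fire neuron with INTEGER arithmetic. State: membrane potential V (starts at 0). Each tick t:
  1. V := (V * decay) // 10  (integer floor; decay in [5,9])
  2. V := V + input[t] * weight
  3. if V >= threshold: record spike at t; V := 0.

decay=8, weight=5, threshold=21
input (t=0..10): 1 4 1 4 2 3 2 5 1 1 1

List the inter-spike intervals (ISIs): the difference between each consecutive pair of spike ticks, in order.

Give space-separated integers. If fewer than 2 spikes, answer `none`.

t=0: input=1 -> V=5
t=1: input=4 -> V=0 FIRE
t=2: input=1 -> V=5
t=3: input=4 -> V=0 FIRE
t=4: input=2 -> V=10
t=5: input=3 -> V=0 FIRE
t=6: input=2 -> V=10
t=7: input=5 -> V=0 FIRE
t=8: input=1 -> V=5
t=9: input=1 -> V=9
t=10: input=1 -> V=12

Answer: 2 2 2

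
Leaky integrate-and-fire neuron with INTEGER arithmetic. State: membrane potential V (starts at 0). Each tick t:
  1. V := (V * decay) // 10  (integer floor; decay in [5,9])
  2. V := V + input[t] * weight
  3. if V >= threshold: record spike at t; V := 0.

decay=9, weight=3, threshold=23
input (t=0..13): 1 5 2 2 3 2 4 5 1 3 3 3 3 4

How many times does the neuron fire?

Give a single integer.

Answer: 4

Derivation:
t=0: input=1 -> V=3
t=1: input=5 -> V=17
t=2: input=2 -> V=21
t=3: input=2 -> V=0 FIRE
t=4: input=3 -> V=9
t=5: input=2 -> V=14
t=6: input=4 -> V=0 FIRE
t=7: input=5 -> V=15
t=8: input=1 -> V=16
t=9: input=3 -> V=0 FIRE
t=10: input=3 -> V=9
t=11: input=3 -> V=17
t=12: input=3 -> V=0 FIRE
t=13: input=4 -> V=12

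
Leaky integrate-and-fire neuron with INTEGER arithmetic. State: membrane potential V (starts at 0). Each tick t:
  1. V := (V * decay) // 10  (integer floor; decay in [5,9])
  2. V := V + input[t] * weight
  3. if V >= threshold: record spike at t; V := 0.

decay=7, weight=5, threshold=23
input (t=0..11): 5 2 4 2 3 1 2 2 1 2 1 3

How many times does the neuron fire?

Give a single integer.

Answer: 4

Derivation:
t=0: input=5 -> V=0 FIRE
t=1: input=2 -> V=10
t=2: input=4 -> V=0 FIRE
t=3: input=2 -> V=10
t=4: input=3 -> V=22
t=5: input=1 -> V=20
t=6: input=2 -> V=0 FIRE
t=7: input=2 -> V=10
t=8: input=1 -> V=12
t=9: input=2 -> V=18
t=10: input=1 -> V=17
t=11: input=3 -> V=0 FIRE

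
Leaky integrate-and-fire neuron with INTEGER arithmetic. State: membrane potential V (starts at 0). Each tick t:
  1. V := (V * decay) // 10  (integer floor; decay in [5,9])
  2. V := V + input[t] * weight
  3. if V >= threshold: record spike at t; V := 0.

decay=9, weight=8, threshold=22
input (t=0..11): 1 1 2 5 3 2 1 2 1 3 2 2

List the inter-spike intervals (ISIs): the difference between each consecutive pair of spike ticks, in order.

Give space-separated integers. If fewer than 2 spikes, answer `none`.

t=0: input=1 -> V=8
t=1: input=1 -> V=15
t=2: input=2 -> V=0 FIRE
t=3: input=5 -> V=0 FIRE
t=4: input=3 -> V=0 FIRE
t=5: input=2 -> V=16
t=6: input=1 -> V=0 FIRE
t=7: input=2 -> V=16
t=8: input=1 -> V=0 FIRE
t=9: input=3 -> V=0 FIRE
t=10: input=2 -> V=16
t=11: input=2 -> V=0 FIRE

Answer: 1 1 2 2 1 2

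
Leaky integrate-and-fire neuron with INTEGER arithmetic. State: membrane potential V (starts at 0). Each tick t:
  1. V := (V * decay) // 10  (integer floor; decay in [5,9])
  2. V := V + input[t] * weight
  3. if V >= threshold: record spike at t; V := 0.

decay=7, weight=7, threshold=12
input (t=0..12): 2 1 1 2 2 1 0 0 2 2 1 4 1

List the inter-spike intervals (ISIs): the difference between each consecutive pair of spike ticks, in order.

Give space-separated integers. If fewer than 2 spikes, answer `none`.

t=0: input=2 -> V=0 FIRE
t=1: input=1 -> V=7
t=2: input=1 -> V=11
t=3: input=2 -> V=0 FIRE
t=4: input=2 -> V=0 FIRE
t=5: input=1 -> V=7
t=6: input=0 -> V=4
t=7: input=0 -> V=2
t=8: input=2 -> V=0 FIRE
t=9: input=2 -> V=0 FIRE
t=10: input=1 -> V=7
t=11: input=4 -> V=0 FIRE
t=12: input=1 -> V=7

Answer: 3 1 4 1 2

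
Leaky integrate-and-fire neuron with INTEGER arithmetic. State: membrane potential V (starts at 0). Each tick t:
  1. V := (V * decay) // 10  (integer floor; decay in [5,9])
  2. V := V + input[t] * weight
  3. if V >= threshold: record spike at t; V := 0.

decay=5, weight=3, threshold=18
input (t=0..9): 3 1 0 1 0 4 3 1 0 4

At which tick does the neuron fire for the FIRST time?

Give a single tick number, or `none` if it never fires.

t=0: input=3 -> V=9
t=1: input=1 -> V=7
t=2: input=0 -> V=3
t=3: input=1 -> V=4
t=4: input=0 -> V=2
t=5: input=4 -> V=13
t=6: input=3 -> V=15
t=7: input=1 -> V=10
t=8: input=0 -> V=5
t=9: input=4 -> V=14

Answer: none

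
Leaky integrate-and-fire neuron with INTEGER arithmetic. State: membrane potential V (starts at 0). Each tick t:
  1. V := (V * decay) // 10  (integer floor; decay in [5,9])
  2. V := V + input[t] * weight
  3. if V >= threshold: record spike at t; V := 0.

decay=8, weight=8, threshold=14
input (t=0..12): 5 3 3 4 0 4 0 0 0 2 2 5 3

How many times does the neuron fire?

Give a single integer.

Answer: 9

Derivation:
t=0: input=5 -> V=0 FIRE
t=1: input=3 -> V=0 FIRE
t=2: input=3 -> V=0 FIRE
t=3: input=4 -> V=0 FIRE
t=4: input=0 -> V=0
t=5: input=4 -> V=0 FIRE
t=6: input=0 -> V=0
t=7: input=0 -> V=0
t=8: input=0 -> V=0
t=9: input=2 -> V=0 FIRE
t=10: input=2 -> V=0 FIRE
t=11: input=5 -> V=0 FIRE
t=12: input=3 -> V=0 FIRE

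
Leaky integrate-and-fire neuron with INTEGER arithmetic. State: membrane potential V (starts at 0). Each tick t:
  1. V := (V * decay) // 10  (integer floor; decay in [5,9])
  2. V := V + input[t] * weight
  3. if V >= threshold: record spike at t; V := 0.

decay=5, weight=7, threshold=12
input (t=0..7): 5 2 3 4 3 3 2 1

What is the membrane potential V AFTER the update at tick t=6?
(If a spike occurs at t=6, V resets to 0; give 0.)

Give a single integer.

Answer: 0

Derivation:
t=0: input=5 -> V=0 FIRE
t=1: input=2 -> V=0 FIRE
t=2: input=3 -> V=0 FIRE
t=3: input=4 -> V=0 FIRE
t=4: input=3 -> V=0 FIRE
t=5: input=3 -> V=0 FIRE
t=6: input=2 -> V=0 FIRE
t=7: input=1 -> V=7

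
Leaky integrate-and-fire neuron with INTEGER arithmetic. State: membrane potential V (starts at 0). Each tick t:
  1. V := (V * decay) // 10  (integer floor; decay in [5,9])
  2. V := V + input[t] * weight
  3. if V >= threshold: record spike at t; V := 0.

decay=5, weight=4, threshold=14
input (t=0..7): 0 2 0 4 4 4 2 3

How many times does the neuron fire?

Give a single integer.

t=0: input=0 -> V=0
t=1: input=2 -> V=8
t=2: input=0 -> V=4
t=3: input=4 -> V=0 FIRE
t=4: input=4 -> V=0 FIRE
t=5: input=4 -> V=0 FIRE
t=6: input=2 -> V=8
t=7: input=3 -> V=0 FIRE

Answer: 4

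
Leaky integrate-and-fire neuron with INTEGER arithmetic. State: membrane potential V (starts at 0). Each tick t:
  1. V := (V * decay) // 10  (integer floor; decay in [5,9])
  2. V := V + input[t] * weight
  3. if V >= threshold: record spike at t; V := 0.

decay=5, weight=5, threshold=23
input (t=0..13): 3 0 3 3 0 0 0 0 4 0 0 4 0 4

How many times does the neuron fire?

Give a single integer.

t=0: input=3 -> V=15
t=1: input=0 -> V=7
t=2: input=3 -> V=18
t=3: input=3 -> V=0 FIRE
t=4: input=0 -> V=0
t=5: input=0 -> V=0
t=6: input=0 -> V=0
t=7: input=0 -> V=0
t=8: input=4 -> V=20
t=9: input=0 -> V=10
t=10: input=0 -> V=5
t=11: input=4 -> V=22
t=12: input=0 -> V=11
t=13: input=4 -> V=0 FIRE

Answer: 2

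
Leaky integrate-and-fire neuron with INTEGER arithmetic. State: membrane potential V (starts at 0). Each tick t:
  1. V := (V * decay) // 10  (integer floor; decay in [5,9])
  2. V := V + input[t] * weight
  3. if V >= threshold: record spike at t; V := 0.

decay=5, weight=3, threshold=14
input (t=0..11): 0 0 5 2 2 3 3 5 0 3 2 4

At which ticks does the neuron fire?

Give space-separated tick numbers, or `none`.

Answer: 2 6 7 11

Derivation:
t=0: input=0 -> V=0
t=1: input=0 -> V=0
t=2: input=5 -> V=0 FIRE
t=3: input=2 -> V=6
t=4: input=2 -> V=9
t=5: input=3 -> V=13
t=6: input=3 -> V=0 FIRE
t=7: input=5 -> V=0 FIRE
t=8: input=0 -> V=0
t=9: input=3 -> V=9
t=10: input=2 -> V=10
t=11: input=4 -> V=0 FIRE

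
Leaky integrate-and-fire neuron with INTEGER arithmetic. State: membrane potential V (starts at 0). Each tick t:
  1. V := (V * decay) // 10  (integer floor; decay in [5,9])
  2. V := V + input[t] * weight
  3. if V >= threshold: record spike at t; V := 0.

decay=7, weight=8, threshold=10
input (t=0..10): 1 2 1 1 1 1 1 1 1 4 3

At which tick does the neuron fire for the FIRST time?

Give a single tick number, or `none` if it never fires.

t=0: input=1 -> V=8
t=1: input=2 -> V=0 FIRE
t=2: input=1 -> V=8
t=3: input=1 -> V=0 FIRE
t=4: input=1 -> V=8
t=5: input=1 -> V=0 FIRE
t=6: input=1 -> V=8
t=7: input=1 -> V=0 FIRE
t=8: input=1 -> V=8
t=9: input=4 -> V=0 FIRE
t=10: input=3 -> V=0 FIRE

Answer: 1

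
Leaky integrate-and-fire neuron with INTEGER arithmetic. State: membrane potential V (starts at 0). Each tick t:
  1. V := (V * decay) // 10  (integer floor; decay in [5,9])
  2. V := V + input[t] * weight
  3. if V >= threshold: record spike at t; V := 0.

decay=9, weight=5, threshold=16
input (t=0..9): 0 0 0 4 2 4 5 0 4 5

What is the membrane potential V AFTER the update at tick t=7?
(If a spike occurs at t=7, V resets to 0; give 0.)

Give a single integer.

Answer: 0

Derivation:
t=0: input=0 -> V=0
t=1: input=0 -> V=0
t=2: input=0 -> V=0
t=3: input=4 -> V=0 FIRE
t=4: input=2 -> V=10
t=5: input=4 -> V=0 FIRE
t=6: input=5 -> V=0 FIRE
t=7: input=0 -> V=0
t=8: input=4 -> V=0 FIRE
t=9: input=5 -> V=0 FIRE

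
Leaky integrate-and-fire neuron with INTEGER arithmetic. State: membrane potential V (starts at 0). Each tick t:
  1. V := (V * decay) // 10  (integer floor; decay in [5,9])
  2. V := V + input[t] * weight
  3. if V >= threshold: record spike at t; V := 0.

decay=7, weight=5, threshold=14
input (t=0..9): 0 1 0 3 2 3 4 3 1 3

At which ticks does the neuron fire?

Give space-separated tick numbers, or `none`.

Answer: 3 5 6 7 9

Derivation:
t=0: input=0 -> V=0
t=1: input=1 -> V=5
t=2: input=0 -> V=3
t=3: input=3 -> V=0 FIRE
t=4: input=2 -> V=10
t=5: input=3 -> V=0 FIRE
t=6: input=4 -> V=0 FIRE
t=7: input=3 -> V=0 FIRE
t=8: input=1 -> V=5
t=9: input=3 -> V=0 FIRE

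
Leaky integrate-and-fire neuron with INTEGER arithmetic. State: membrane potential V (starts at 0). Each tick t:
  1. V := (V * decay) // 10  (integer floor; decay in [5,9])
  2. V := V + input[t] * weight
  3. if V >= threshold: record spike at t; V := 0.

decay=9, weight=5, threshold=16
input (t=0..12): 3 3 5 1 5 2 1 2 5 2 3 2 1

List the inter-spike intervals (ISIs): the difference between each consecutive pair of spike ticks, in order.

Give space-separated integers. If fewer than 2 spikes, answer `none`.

Answer: 1 2 3 1 2

Derivation:
t=0: input=3 -> V=15
t=1: input=3 -> V=0 FIRE
t=2: input=5 -> V=0 FIRE
t=3: input=1 -> V=5
t=4: input=5 -> V=0 FIRE
t=5: input=2 -> V=10
t=6: input=1 -> V=14
t=7: input=2 -> V=0 FIRE
t=8: input=5 -> V=0 FIRE
t=9: input=2 -> V=10
t=10: input=3 -> V=0 FIRE
t=11: input=2 -> V=10
t=12: input=1 -> V=14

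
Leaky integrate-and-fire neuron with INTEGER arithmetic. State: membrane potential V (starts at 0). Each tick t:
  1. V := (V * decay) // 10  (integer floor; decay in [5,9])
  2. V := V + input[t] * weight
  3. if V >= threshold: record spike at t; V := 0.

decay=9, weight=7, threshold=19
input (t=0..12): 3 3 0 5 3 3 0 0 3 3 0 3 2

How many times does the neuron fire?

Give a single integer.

Answer: 8

Derivation:
t=0: input=3 -> V=0 FIRE
t=1: input=3 -> V=0 FIRE
t=2: input=0 -> V=0
t=3: input=5 -> V=0 FIRE
t=4: input=3 -> V=0 FIRE
t=5: input=3 -> V=0 FIRE
t=6: input=0 -> V=0
t=7: input=0 -> V=0
t=8: input=3 -> V=0 FIRE
t=9: input=3 -> V=0 FIRE
t=10: input=0 -> V=0
t=11: input=3 -> V=0 FIRE
t=12: input=2 -> V=14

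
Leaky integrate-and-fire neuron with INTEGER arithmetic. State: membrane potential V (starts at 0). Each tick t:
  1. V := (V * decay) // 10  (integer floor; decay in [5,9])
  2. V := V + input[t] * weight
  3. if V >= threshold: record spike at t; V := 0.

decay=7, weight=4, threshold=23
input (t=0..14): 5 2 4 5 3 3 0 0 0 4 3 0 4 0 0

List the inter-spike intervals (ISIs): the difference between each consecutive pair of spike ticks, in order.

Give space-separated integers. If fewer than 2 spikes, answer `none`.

Answer: 2 6

Derivation:
t=0: input=5 -> V=20
t=1: input=2 -> V=22
t=2: input=4 -> V=0 FIRE
t=3: input=5 -> V=20
t=4: input=3 -> V=0 FIRE
t=5: input=3 -> V=12
t=6: input=0 -> V=8
t=7: input=0 -> V=5
t=8: input=0 -> V=3
t=9: input=4 -> V=18
t=10: input=3 -> V=0 FIRE
t=11: input=0 -> V=0
t=12: input=4 -> V=16
t=13: input=0 -> V=11
t=14: input=0 -> V=7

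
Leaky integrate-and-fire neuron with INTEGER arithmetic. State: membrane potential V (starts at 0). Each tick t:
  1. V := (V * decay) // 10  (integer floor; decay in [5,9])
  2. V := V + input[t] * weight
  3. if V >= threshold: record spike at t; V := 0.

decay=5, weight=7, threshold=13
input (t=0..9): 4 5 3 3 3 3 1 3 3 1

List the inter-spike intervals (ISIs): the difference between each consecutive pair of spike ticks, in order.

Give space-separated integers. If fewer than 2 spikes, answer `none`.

Answer: 1 1 1 1 1 2 1

Derivation:
t=0: input=4 -> V=0 FIRE
t=1: input=5 -> V=0 FIRE
t=2: input=3 -> V=0 FIRE
t=3: input=3 -> V=0 FIRE
t=4: input=3 -> V=0 FIRE
t=5: input=3 -> V=0 FIRE
t=6: input=1 -> V=7
t=7: input=3 -> V=0 FIRE
t=8: input=3 -> V=0 FIRE
t=9: input=1 -> V=7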